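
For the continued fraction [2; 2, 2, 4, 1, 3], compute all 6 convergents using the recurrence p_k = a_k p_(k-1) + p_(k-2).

Using the convergent recurrence p_i = a_i*p_{i-1} + p_{i-2}, q_i = a_i*q_{i-1} + q_{i-2} with p_{-2}=0, p_{-1}=1, q_{-2}=1, q_{-1}=0:
  i=0: a_0=2, p_0 = 2*1 + 0 = 2, q_0 = 2*0 + 1 = 1.
  i=1: a_1=2, p_1 = 2*2 + 1 = 5, q_1 = 2*1 + 0 = 2.
  i=2: a_2=2, p_2 = 2*5 + 2 = 12, q_2 = 2*2 + 1 = 5.
  i=3: a_3=4, p_3 = 4*12 + 5 = 53, q_3 = 4*5 + 2 = 22.
  i=4: a_4=1, p_4 = 1*53 + 12 = 65, q_4 = 1*22 + 5 = 27.
  i=5: a_5=3, p_5 = 3*65 + 53 = 248, q_5 = 3*27 + 22 = 103.

2/1, 5/2, 12/5, 53/22, 65/27, 248/103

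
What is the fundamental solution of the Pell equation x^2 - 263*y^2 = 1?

(x, y) = (139128, 8579)

First expand sqrt(263) as a continued fraction. With x_i = (sqrt(263) + m_i)/d_i and (m_0, d_0) = (0, 1): a_0 = floor(sqrt(263)) = 16, since 16^2 = 256 <= 263 < 289 = 17^2.
Iterate m_{i+1} = d_i*a_i - m_i, d_{i+1} = (263 - m_{i+1}^2)/d_i, a_{i+1} = floor((a_0 + m_{i+1})/d_{i+1}):
  m_1 = 1*16 - 0 = 16, d_1 = (263 - 16^2)/1 = 7/1 = 7, a_1 = floor((16 + 16)/7) = 4.
  m_2 = 7*4 - 16 = 12, d_2 = (263 - 12^2)/7 = 119/7 = 17, a_2 = floor((16 + 12)/17) = 1.
  m_3 = 17*1 - 12 = 5, d_3 = (263 - 5^2)/17 = 238/17 = 14, a_3 = floor((16 + 5)/14) = 1.
  m_4 = 14*1 - 5 = 9, d_4 = (263 - 9^2)/14 = 182/14 = 13, a_4 = floor((16 + 9)/13) = 1.
  m_5 = 13*1 - 9 = 4, d_5 = (263 - 4^2)/13 = 247/13 = 19, a_5 = floor((16 + 4)/19) = 1.
  m_6 = 19*1 - 4 = 15, d_6 = (263 - 15^2)/19 = 38/19 = 2, a_6 = floor((16 + 15)/2) = 15.
  m_7 = 2*15 - 15 = 15, d_7 = (263 - 15^2)/2 = 38/2 = 19, a_7 = floor((16 + 15)/19) = 1.
  m_8 = 19*1 - 15 = 4, d_8 = (263 - 4^2)/19 = 247/19 = 13, a_8 = floor((16 + 4)/13) = 1.
  m_9 = 13*1 - 4 = 9, d_9 = (263 - 9^2)/13 = 182/13 = 14, a_9 = floor((16 + 9)/14) = 1.
  m_10 = 14*1 - 9 = 5, d_10 = (263 - 5^2)/14 = 238/14 = 17, a_10 = floor((16 + 5)/17) = 1.
  m_11 = 17*1 - 5 = 12, d_11 = (263 - 12^2)/17 = 119/17 = 7, a_11 = floor((16 + 12)/7) = 4.
  m_12 = 7*4 - 12 = 16, d_12 = (263 - 16^2)/7 = 7/7 = 1, a_12 = floor((16 + 16)/1) = 32.
  m_13 = 1*32 - 16 = 16, d_13 = (263 - 16^2)/1 = 7/1 = 7: (m_13, d_13) = (m_1, d_1) = (16, 7), so from here the quotients repeat a_1, ..., a_12; the period length is 12.
So sqrt(263) = [16; (4, 1, 1, 1, 1, 15, 1, 1, 1, 1, 4, 32)] with period length k = 12.
k is even, so the fundamental solution of x^2 - 263y^2 = 1 is (p_{k-1}, q_{k-1}) = (p_11, q_11); compute convergents through index 11.
Convergents (p_i = a_i*p_{i-1} + p_{i-2}, q_i = a_i*q_{i-1} + q_{i-2} with p_{-2}=0, p_{-1}=1, q_{-2}=1, q_{-1}=0):
  i=0: a_0=16, p_0 = 16*1 + 0 = 16, q_0 = 16*0 + 1 = 1.
  i=1: a_1=4, p_1 = 4*16 + 1 = 65, q_1 = 4*1 + 0 = 4.
  i=2: a_2=1, p_2 = 1*65 + 16 = 81, q_2 = 1*4 + 1 = 5.
  i=3: a_3=1, p_3 = 1*81 + 65 = 146, q_3 = 1*5 + 4 = 9.
  i=4: a_4=1, p_4 = 1*146 + 81 = 227, q_4 = 1*9 + 5 = 14.
  i=5: a_5=1, p_5 = 1*227 + 146 = 373, q_5 = 1*14 + 9 = 23.
  i=6: a_6=15, p_6 = 15*373 + 227 = 5822, q_6 = 15*23 + 14 = 359.
  i=7: a_7=1, p_7 = 1*5822 + 373 = 6195, q_7 = 1*359 + 23 = 382.
  i=8: a_8=1, p_8 = 1*6195 + 5822 = 12017, q_8 = 1*382 + 359 = 741.
  i=9: a_9=1, p_9 = 1*12017 + 6195 = 18212, q_9 = 1*741 + 382 = 1123.
  i=10: a_10=1, p_10 = 1*18212 + 12017 = 30229, q_10 = 1*1123 + 741 = 1864.
  i=11: a_11=4, p_11 = 4*30229 + 18212 = 139128, q_11 = 4*1864 + 1123 = 8579.
Check: 139128^2 - 263*8579^2 = 19356600384 - 19356600383 = 1, so (x, y) = (139128, 8579) solves the equation, and by the theorem it is the least positive solution.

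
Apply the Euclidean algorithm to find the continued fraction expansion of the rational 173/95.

[1; 1, 4, 1, 1, 2, 3]

Run the Euclidean algorithm on 173 and 95; the successive quotients are the partial quotients a_0, a_1, ... (each step inverts the fractional part left over by the previous one):
  173 = 1*95 + 78, so a_0 = 1.
  95 = 1*78 + 17, so a_1 = 1.
  78 = 4*17 + 10, so a_2 = 4.
  17 = 1*10 + 7, so a_3 = 1.
  10 = 1*7 + 3, so a_4 = 1.
  7 = 2*3 + 1, so a_5 = 2.
  3 = 3*1 + 0, so a_6 = 3.
The remainder reaches 0 after 7 divisions, so the expansion has 7 partial quotients, read off in order.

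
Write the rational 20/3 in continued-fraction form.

Run the Euclidean algorithm on 20 and 3; the successive quotients are the partial quotients a_0, a_1, ... (each step inverts the fractional part left over by the previous one):
  20 = 6*3 + 2, so a_0 = 6.
  3 = 1*2 + 1, so a_1 = 1.
  2 = 2*1 + 0, so a_2 = 2.
The remainder reaches 0 after 3 divisions, so the expansion has 3 partial quotients, read off in order.

[6; 1, 2]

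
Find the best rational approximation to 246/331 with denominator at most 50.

26/35

Expand x = 246/331 as a continued fraction with the Euclidean algorithm:
  246 = 0*331 + 246, so a_0 = 0.
  331 = 1*246 + 85, so a_1 = 1.
  246 = 2*85 + 76, so a_2 = 2.
  85 = 1*76 + 9, so a_3 = 1.
  76 = 8*9 + 4, so a_4 = 8.
  9 = 2*4 + 1, so a_5 = 2.
  4 = 4*1 + 0, so a_6 = 4.
so x = [0; 1, 2, 1, 8, 2, 4].
Convergents (p_i = a_i*p_{i-1} + p_{i-2}, q_i = a_i*q_{i-1} + q_{i-2} with p_{-2}=0, p_{-1}=1, q_{-2}=1, q_{-1}=0), until the denominator exceeds 50:
  i=0: a_0=0, p_0 = 0*1 + 0 = 0, q_0 = 0*0 + 1 = 1.
  i=1: a_1=1, p_1 = 1*0 + 1 = 1, q_1 = 1*1 + 0 = 1.
  i=2: a_2=2, p_2 = 2*1 + 0 = 2, q_2 = 2*1 + 1 = 3.
  i=3: a_3=1, p_3 = 1*2 + 1 = 3, q_3 = 1*3 + 1 = 4.
  i=4: a_4=8, p_4 = 8*3 + 2 = 26, q_4 = 8*4 + 3 = 35.
  i=5: a_5=2, p_5 = 2*26 + 3 = 55, q_5 = 2*35 + 4 = 74.
q_5 = 74 > 50, so the last convergent with denominator <= 50 is p_4/q_4 = 26/35.
The closest fraction with denominator <= 50 is either p_4/q_4 or the intermediate fraction (k*p_4 + p_3)/(k*q_4 + q_3) with the largest k >= 1 whose denominator stays <= 50; these approach x as k grows, and every other convergent or intermediate fraction in range is farther away.
Largest k: floor((50 - q_3)/q_4) = floor((50 - 4)/35) = 1.
That gives (1*26 + 3)/(1*35 + 4) = 29/39.
Compare the errors: |x - 26/35| = |246*35 - 26*331|/(331*35) = 4/11585, and |x - 29/39| = |246*39 - 29*331|/(331*39) = 5/12909.
Cross-multiplying, 4*12909 = 51636 < 57925 = 5*11585, so 4/11585 is smaller: the convergent 26/35 is closer to x than 29/39.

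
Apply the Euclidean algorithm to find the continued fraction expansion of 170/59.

[2; 1, 7, 2, 3]

Run the Euclidean algorithm on 170 and 59; the successive quotients are the partial quotients a_0, a_1, ... (each step inverts the fractional part left over by the previous one):
  170 = 2*59 + 52, so a_0 = 2.
  59 = 1*52 + 7, so a_1 = 1.
  52 = 7*7 + 3, so a_2 = 7.
  7 = 2*3 + 1, so a_3 = 2.
  3 = 3*1 + 0, so a_4 = 3.
The remainder reaches 0 after 5 divisions, so the expansion has 5 partial quotients, read off in order.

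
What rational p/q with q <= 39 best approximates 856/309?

36/13

Expand x = 856/309 as a continued fraction with the Euclidean algorithm:
  856 = 2*309 + 238, so a_0 = 2.
  309 = 1*238 + 71, so a_1 = 1.
  238 = 3*71 + 25, so a_2 = 3.
  71 = 2*25 + 21, so a_3 = 2.
  25 = 1*21 + 4, so a_4 = 1.
  21 = 5*4 + 1, so a_5 = 5.
  4 = 4*1 + 0, so a_6 = 4.
so x = [2; 1, 3, 2, 1, 5, 4].
Convergents (p_i = a_i*p_{i-1} + p_{i-2}, q_i = a_i*q_{i-1} + q_{i-2} with p_{-2}=0, p_{-1}=1, q_{-2}=1, q_{-1}=0), until the denominator exceeds 39:
  i=0: a_0=2, p_0 = 2*1 + 0 = 2, q_0 = 2*0 + 1 = 1.
  i=1: a_1=1, p_1 = 1*2 + 1 = 3, q_1 = 1*1 + 0 = 1.
  i=2: a_2=3, p_2 = 3*3 + 2 = 11, q_2 = 3*1 + 1 = 4.
  i=3: a_3=2, p_3 = 2*11 + 3 = 25, q_3 = 2*4 + 1 = 9.
  i=4: a_4=1, p_4 = 1*25 + 11 = 36, q_4 = 1*9 + 4 = 13.
  i=5: a_5=5, p_5 = 5*36 + 25 = 205, q_5 = 5*13 + 9 = 74.
q_5 = 74 > 39, so the last convergent with denominator <= 39 is p_4/q_4 = 36/13.
The closest fraction with denominator <= 39 is either p_4/q_4 or the intermediate fraction (k*p_4 + p_3)/(k*q_4 + q_3) with the largest k >= 1 whose denominator stays <= 39; these approach x as k grows, and every other convergent or intermediate fraction in range is farther away.
Largest k: floor((39 - q_3)/q_4) = floor((39 - 9)/13) = 2.
That gives (2*36 + 25)/(2*13 + 9) = 97/35.
Compare the errors: |x - 36/13| = |856*13 - 36*309|/(309*13) = 4/4017, and |x - 97/35| = |856*35 - 97*309|/(309*35) = 13/10815.
Cross-multiplying, 4*10815 = 43260 < 52221 = 13*4017, so 4/4017 is smaller: the convergent 36/13 is closer to x than 97/35.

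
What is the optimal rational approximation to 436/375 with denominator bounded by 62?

50/43

Expand x = 436/375 as a continued fraction with the Euclidean algorithm:
  436 = 1*375 + 61, so a_0 = 1.
  375 = 6*61 + 9, so a_1 = 6.
  61 = 6*9 + 7, so a_2 = 6.
  9 = 1*7 + 2, so a_3 = 1.
  7 = 3*2 + 1, so a_4 = 3.
  2 = 2*1 + 0, so a_5 = 2.
so x = [1; 6, 6, 1, 3, 2].
Convergents (p_i = a_i*p_{i-1} + p_{i-2}, q_i = a_i*q_{i-1} + q_{i-2} with p_{-2}=0, p_{-1}=1, q_{-2}=1, q_{-1}=0), until the denominator exceeds 62:
  i=0: a_0=1, p_0 = 1*1 + 0 = 1, q_0 = 1*0 + 1 = 1.
  i=1: a_1=6, p_1 = 6*1 + 1 = 7, q_1 = 6*1 + 0 = 6.
  i=2: a_2=6, p_2 = 6*7 + 1 = 43, q_2 = 6*6 + 1 = 37.
  i=3: a_3=1, p_3 = 1*43 + 7 = 50, q_3 = 1*37 + 6 = 43.
  i=4: a_4=3, p_4 = 3*50 + 43 = 193, q_4 = 3*43 + 37 = 166.
q_4 = 166 > 62, so the last convergent with denominator <= 62 is p_3/q_3 = 50/43.
The closest fraction with denominator <= 62 is either p_3/q_3 or the intermediate fraction (k*p_3 + p_2)/(k*q_3 + q_2) with the largest k >= 1 whose denominator stays <= 62; these approach x as k grows, and every other convergent or intermediate fraction in range is farther away.
Largest k: floor((62 - q_2)/q_3) = floor((62 - 37)/43) = 0.
Since k = 0, no intermediate fraction beyond p_3/q_3 has denominator <= 62, so the convergent 50/43 is the closest (its error is |436*43 - 50*375|/(375*43) = 2/16125).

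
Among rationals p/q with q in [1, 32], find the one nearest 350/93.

Expand x = 350/93 as a continued fraction with the Euclidean algorithm:
  350 = 3*93 + 71, so a_0 = 3.
  93 = 1*71 + 22, so a_1 = 1.
  71 = 3*22 + 5, so a_2 = 3.
  22 = 4*5 + 2, so a_3 = 4.
  5 = 2*2 + 1, so a_4 = 2.
  2 = 2*1 + 0, so a_5 = 2.
so x = [3; 1, 3, 4, 2, 2].
Convergents (p_i = a_i*p_{i-1} + p_{i-2}, q_i = a_i*q_{i-1} + q_{i-2} with p_{-2}=0, p_{-1}=1, q_{-2}=1, q_{-1}=0), until the denominator exceeds 32:
  i=0: a_0=3, p_0 = 3*1 + 0 = 3, q_0 = 3*0 + 1 = 1.
  i=1: a_1=1, p_1 = 1*3 + 1 = 4, q_1 = 1*1 + 0 = 1.
  i=2: a_2=3, p_2 = 3*4 + 3 = 15, q_2 = 3*1 + 1 = 4.
  i=3: a_3=4, p_3 = 4*15 + 4 = 64, q_3 = 4*4 + 1 = 17.
  i=4: a_4=2, p_4 = 2*64 + 15 = 143, q_4 = 2*17 + 4 = 38.
q_4 = 38 > 32, so the last convergent with denominator <= 32 is p_3/q_3 = 64/17.
The closest fraction with denominator <= 32 is either p_3/q_3 or the intermediate fraction (k*p_3 + p_2)/(k*q_3 + q_2) with the largest k >= 1 whose denominator stays <= 32; these approach x as k grows, and every other convergent or intermediate fraction in range is farther away.
Largest k: floor((32 - q_2)/q_3) = floor((32 - 4)/17) = 1.
That gives (1*64 + 15)/(1*17 + 4) = 79/21.
Compare the errors: |x - 64/17| = |350*17 - 64*93|/(93*17) = 2/1581, and |x - 79/21| = |350*21 - 79*93|/(93*21) = 3/1953.
Cross-multiplying, 2*1953 = 3906 < 4743 = 3*1581, so 2/1581 is smaller: the convergent 64/17 is closer to x than 79/21.

64/17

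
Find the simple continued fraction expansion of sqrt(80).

[8; (1, 16)]

Write x_i = (sqrt(80) + m_i)/d_i with (m_0, d_0) = (0, 1). a_0 = floor(sqrt(80)) = 8, since 8^2 = 64 <= 80 < 81 = 9^2.
Iterate m_{i+1} = d_i*a_i - m_i, d_{i+1} = (80 - m_{i+1}^2)/d_i, a_{i+1} = floor((a_0 + m_{i+1})/d_{i+1}):
  m_1 = 1*8 - 0 = 8, d_1 = (80 - 8^2)/1 = 16/1 = 16, a_1 = floor((8 + 8)/16) = 1.
  m_2 = 16*1 - 8 = 8, d_2 = (80 - 8^2)/16 = 16/16 = 1, a_2 = floor((8 + 8)/1) = 16.
  m_3 = 1*16 - 8 = 8, d_3 = (80 - 8^2)/1 = 16/1 = 16: (m_3, d_3) = (m_1, d_1) = (8, 16), so from here the quotients repeat a_1, a_2; the period length is 2.
Hence the expansion of sqrt(80) is a_0 = 8 followed by the repeating block 1, 16 (period 2).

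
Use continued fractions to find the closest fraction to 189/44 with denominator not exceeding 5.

Expand x = 189/44 as a continued fraction with the Euclidean algorithm:
  189 = 4*44 + 13, so a_0 = 4.
  44 = 3*13 + 5, so a_1 = 3.
  13 = 2*5 + 3, so a_2 = 2.
  5 = 1*3 + 2, so a_3 = 1.
  3 = 1*2 + 1, so a_4 = 1.
  2 = 2*1 + 0, so a_5 = 2.
so x = [4; 3, 2, 1, 1, 2].
Convergents (p_i = a_i*p_{i-1} + p_{i-2}, q_i = a_i*q_{i-1} + q_{i-2} with p_{-2}=0, p_{-1}=1, q_{-2}=1, q_{-1}=0), until the denominator exceeds 5:
  i=0: a_0=4, p_0 = 4*1 + 0 = 4, q_0 = 4*0 + 1 = 1.
  i=1: a_1=3, p_1 = 3*4 + 1 = 13, q_1 = 3*1 + 0 = 3.
  i=2: a_2=2, p_2 = 2*13 + 4 = 30, q_2 = 2*3 + 1 = 7.
q_2 = 7 > 5, so the last convergent with denominator <= 5 is p_1/q_1 = 13/3.
The closest fraction with denominator <= 5 is either p_1/q_1 or the intermediate fraction (k*p_1 + p_0)/(k*q_1 + q_0) with the largest k >= 1 whose denominator stays <= 5; these approach x as k grows, and every other convergent or intermediate fraction in range is farther away.
Largest k: floor((5 - q_0)/q_1) = floor((5 - 1)/3) = 1.
That gives (1*13 + 4)/(1*3 + 1) = 17/4.
Compare the errors: |x - 13/3| = |189*3 - 13*44|/(44*3) = 5/132, and |x - 17/4| = |189*4 - 17*44|/(44*4) = 8/176.
Cross-multiplying, 5*176 = 880 < 1056 = 8*132, so 5/132 is smaller: the convergent 13/3 is closer to x than 17/4.

13/3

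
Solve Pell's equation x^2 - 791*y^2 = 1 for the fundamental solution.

First expand sqrt(791) as a continued fraction. With x_i = (sqrt(791) + m_i)/d_i and (m_0, d_0) = (0, 1): a_0 = floor(sqrt(791)) = 28, since 28^2 = 784 <= 791 < 841 = 29^2.
Iterate m_{i+1} = d_i*a_i - m_i, d_{i+1} = (791 - m_{i+1}^2)/d_i, a_{i+1} = floor((a_0 + m_{i+1})/d_{i+1}):
  m_1 = 1*28 - 0 = 28, d_1 = (791 - 28^2)/1 = 7/1 = 7, a_1 = floor((28 + 28)/7) = 8.
  m_2 = 7*8 - 28 = 28, d_2 = (791 - 28^2)/7 = 7/7 = 1, a_2 = floor((28 + 28)/1) = 56.
  m_3 = 1*56 - 28 = 28, d_3 = (791 - 28^2)/1 = 7/1 = 7: (m_3, d_3) = (m_1, d_1) = (28, 7), so from here the quotients repeat a_1, a_2; the period length is 2.
So sqrt(791) = [28; (8, 56)] with period length k = 2.
k is even, so the fundamental solution of x^2 - 791y^2 = 1 is (p_{k-1}, q_{k-1}) = (p_1, q_1); compute convergents through index 1.
Convergents (p_i = a_i*p_{i-1} + p_{i-2}, q_i = a_i*q_{i-1} + q_{i-2} with p_{-2}=0, p_{-1}=1, q_{-2}=1, q_{-1}=0):
  i=0: a_0=28, p_0 = 28*1 + 0 = 28, q_0 = 28*0 + 1 = 1.
  i=1: a_1=8, p_1 = 8*28 + 1 = 225, q_1 = 8*1 + 0 = 8.
Check: 225^2 - 791*8^2 = 50625 - 50624 = 1, so (x, y) = (225, 8) solves the equation, and by the theorem it is the least positive solution.

(x, y) = (225, 8)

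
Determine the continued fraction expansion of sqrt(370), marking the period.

Write x_i = (sqrt(370) + m_i)/d_i with (m_0, d_0) = (0, 1). a_0 = floor(sqrt(370)) = 19, since 19^2 = 361 <= 370 < 400 = 20^2.
Iterate m_{i+1} = d_i*a_i - m_i, d_{i+1} = (370 - m_{i+1}^2)/d_i, a_{i+1} = floor((a_0 + m_{i+1})/d_{i+1}):
  m_1 = 1*19 - 0 = 19, d_1 = (370 - 19^2)/1 = 9/1 = 9, a_1 = floor((19 + 19)/9) = 4.
  m_2 = 9*4 - 19 = 17, d_2 = (370 - 17^2)/9 = 81/9 = 9, a_2 = floor((19 + 17)/9) = 4.
  m_3 = 9*4 - 17 = 19, d_3 = (370 - 19^2)/9 = 9/9 = 1, a_3 = floor((19 + 19)/1) = 38.
  m_4 = 1*38 - 19 = 19, d_4 = (370 - 19^2)/1 = 9/1 = 9: (m_4, d_4) = (m_1, d_1) = (19, 9), so from here the quotients repeat a_1, ..., a_3; the period length is 3.
Hence the expansion of sqrt(370) is a_0 = 19 followed by the repeating block 4, 4, 38 (period 3).

[19; (4, 4, 38)]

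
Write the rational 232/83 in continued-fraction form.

[2; 1, 3, 1, 7, 2]

Run the Euclidean algorithm on 232 and 83; the successive quotients are the partial quotients a_0, a_1, ... (each step inverts the fractional part left over by the previous one):
  232 = 2*83 + 66, so a_0 = 2.
  83 = 1*66 + 17, so a_1 = 1.
  66 = 3*17 + 15, so a_2 = 3.
  17 = 1*15 + 2, so a_3 = 1.
  15 = 7*2 + 1, so a_4 = 7.
  2 = 2*1 + 0, so a_5 = 2.
The remainder reaches 0 after 6 divisions, so the expansion has 6 partial quotients, read off in order.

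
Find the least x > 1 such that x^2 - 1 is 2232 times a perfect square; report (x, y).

(x, y) = (7937, 168)

First expand sqrt(2232) as a continued fraction. With x_i = (sqrt(2232) + m_i)/d_i and (m_0, d_0) = (0, 1): a_0 = floor(sqrt(2232)) = 47, since 47^2 = 2209 <= 2232 < 2304 = 48^2.
Iterate m_{i+1} = d_i*a_i - m_i, d_{i+1} = (2232 - m_{i+1}^2)/d_i, a_{i+1} = floor((a_0 + m_{i+1})/d_{i+1}):
  m_1 = 1*47 - 0 = 47, d_1 = (2232 - 47^2)/1 = 23/1 = 23, a_1 = floor((47 + 47)/23) = 4.
  m_2 = 23*4 - 47 = 45, d_2 = (2232 - 45^2)/23 = 207/23 = 9, a_2 = floor((47 + 45)/9) = 10.
  m_3 = 9*10 - 45 = 45, d_3 = (2232 - 45^2)/9 = 207/9 = 23, a_3 = floor((47 + 45)/23) = 4.
  m_4 = 23*4 - 45 = 47, d_4 = (2232 - 47^2)/23 = 23/23 = 1, a_4 = floor((47 + 47)/1) = 94.
  m_5 = 1*94 - 47 = 47, d_5 = (2232 - 47^2)/1 = 23/1 = 23: (m_5, d_5) = (m_1, d_1) = (47, 23), so from here the quotients repeat a_1, ..., a_4; the period length is 4.
So sqrt(2232) = [47; (4, 10, 4, 94)] with period length k = 4.
k is even, so the fundamental solution of x^2 - 2232y^2 = 1 is (p_{k-1}, q_{k-1}) = (p_3, q_3); compute convergents through index 3.
Convergents (p_i = a_i*p_{i-1} + p_{i-2}, q_i = a_i*q_{i-1} + q_{i-2} with p_{-2}=0, p_{-1}=1, q_{-2}=1, q_{-1}=0):
  i=0: a_0=47, p_0 = 47*1 + 0 = 47, q_0 = 47*0 + 1 = 1.
  i=1: a_1=4, p_1 = 4*47 + 1 = 189, q_1 = 4*1 + 0 = 4.
  i=2: a_2=10, p_2 = 10*189 + 47 = 1937, q_2 = 10*4 + 1 = 41.
  i=3: a_3=4, p_3 = 4*1937 + 189 = 7937, q_3 = 4*41 + 4 = 168.
Check: 7937^2 - 2232*168^2 = 62995969 - 62995968 = 1, so (x, y) = (7937, 168) solves the equation, and by the theorem it is the least positive solution.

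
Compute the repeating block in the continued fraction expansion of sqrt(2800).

[52; (1, 10, 1, 3, 3, 6, 3, 3, 1, 10, 1, 104)]

Write x_i = (sqrt(2800) + m_i)/d_i with (m_0, d_0) = (0, 1). a_0 = floor(sqrt(2800)) = 52, since 52^2 = 2704 <= 2800 < 2809 = 53^2.
Iterate m_{i+1} = d_i*a_i - m_i, d_{i+1} = (2800 - m_{i+1}^2)/d_i, a_{i+1} = floor((a_0 + m_{i+1})/d_{i+1}):
  m_1 = 1*52 - 0 = 52, d_1 = (2800 - 52^2)/1 = 96/1 = 96, a_1 = floor((52 + 52)/96) = 1.
  m_2 = 96*1 - 52 = 44, d_2 = (2800 - 44^2)/96 = 864/96 = 9, a_2 = floor((52 + 44)/9) = 10.
  m_3 = 9*10 - 44 = 46, d_3 = (2800 - 46^2)/9 = 684/9 = 76, a_3 = floor((52 + 46)/76) = 1.
  m_4 = 76*1 - 46 = 30, d_4 = (2800 - 30^2)/76 = 1900/76 = 25, a_4 = floor((52 + 30)/25) = 3.
  m_5 = 25*3 - 30 = 45, d_5 = (2800 - 45^2)/25 = 775/25 = 31, a_5 = floor((52 + 45)/31) = 3.
  m_6 = 31*3 - 45 = 48, d_6 = (2800 - 48^2)/31 = 496/31 = 16, a_6 = floor((52 + 48)/16) = 6.
  m_7 = 16*6 - 48 = 48, d_7 = (2800 - 48^2)/16 = 496/16 = 31, a_7 = floor((52 + 48)/31) = 3.
  m_8 = 31*3 - 48 = 45, d_8 = (2800 - 45^2)/31 = 775/31 = 25, a_8 = floor((52 + 45)/25) = 3.
  m_9 = 25*3 - 45 = 30, d_9 = (2800 - 30^2)/25 = 1900/25 = 76, a_9 = floor((52 + 30)/76) = 1.
  m_10 = 76*1 - 30 = 46, d_10 = (2800 - 46^2)/76 = 684/76 = 9, a_10 = floor((52 + 46)/9) = 10.
  m_11 = 9*10 - 46 = 44, d_11 = (2800 - 44^2)/9 = 864/9 = 96, a_11 = floor((52 + 44)/96) = 1.
  m_12 = 96*1 - 44 = 52, d_12 = (2800 - 52^2)/96 = 96/96 = 1, a_12 = floor((52 + 52)/1) = 104.
  m_13 = 1*104 - 52 = 52, d_13 = (2800 - 52^2)/1 = 96/1 = 96: (m_13, d_13) = (m_1, d_1) = (52, 96), so from here the quotients repeat a_1, ..., a_12; the period length is 12.
Hence the expansion of sqrt(2800) is a_0 = 52 followed by the repeating block 1, 10, 1, 3, 3, 6, 3, 3, 1, 10, 1, 104 (period 12).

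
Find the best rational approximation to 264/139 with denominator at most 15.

Expand x = 264/139 as a continued fraction with the Euclidean algorithm:
  264 = 1*139 + 125, so a_0 = 1.
  139 = 1*125 + 14, so a_1 = 1.
  125 = 8*14 + 13, so a_2 = 8.
  14 = 1*13 + 1, so a_3 = 1.
  13 = 13*1 + 0, so a_4 = 13.
so x = [1; 1, 8, 1, 13].
Convergents (p_i = a_i*p_{i-1} + p_{i-2}, q_i = a_i*q_{i-1} + q_{i-2} with p_{-2}=0, p_{-1}=1, q_{-2}=1, q_{-1}=0), until the denominator exceeds 15:
  i=0: a_0=1, p_0 = 1*1 + 0 = 1, q_0 = 1*0 + 1 = 1.
  i=1: a_1=1, p_1 = 1*1 + 1 = 2, q_1 = 1*1 + 0 = 1.
  i=2: a_2=8, p_2 = 8*2 + 1 = 17, q_2 = 8*1 + 1 = 9.
  i=3: a_3=1, p_3 = 1*17 + 2 = 19, q_3 = 1*9 + 1 = 10.
  i=4: a_4=13, p_4 = 13*19 + 17 = 264, q_4 = 13*10 + 9 = 139.
q_4 = 139 > 15, so the last convergent with denominator <= 15 is p_3/q_3 = 19/10.
The closest fraction with denominator <= 15 is either p_3/q_3 or the intermediate fraction (k*p_3 + p_2)/(k*q_3 + q_2) with the largest k >= 1 whose denominator stays <= 15; these approach x as k grows, and every other convergent or intermediate fraction in range is farther away.
Largest k: floor((15 - q_2)/q_3) = floor((15 - 9)/10) = 0.
Since k = 0, no intermediate fraction beyond p_3/q_3 has denominator <= 15, so the convergent 19/10 is the closest (its error is |264*10 - 19*139|/(139*10) = 1/1390).

19/10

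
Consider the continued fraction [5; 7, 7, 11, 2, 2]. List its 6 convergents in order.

5/1, 36/7, 257/50, 2863/557, 5983/1164, 14829/2885

Using the convergent recurrence p_i = a_i*p_{i-1} + p_{i-2}, q_i = a_i*q_{i-1} + q_{i-2} with p_{-2}=0, p_{-1}=1, q_{-2}=1, q_{-1}=0:
  i=0: a_0=5, p_0 = 5*1 + 0 = 5, q_0 = 5*0 + 1 = 1.
  i=1: a_1=7, p_1 = 7*5 + 1 = 36, q_1 = 7*1 + 0 = 7.
  i=2: a_2=7, p_2 = 7*36 + 5 = 257, q_2 = 7*7 + 1 = 50.
  i=3: a_3=11, p_3 = 11*257 + 36 = 2863, q_3 = 11*50 + 7 = 557.
  i=4: a_4=2, p_4 = 2*2863 + 257 = 5983, q_4 = 2*557 + 50 = 1164.
  i=5: a_5=2, p_5 = 2*5983 + 2863 = 14829, q_5 = 2*1164 + 557 = 2885.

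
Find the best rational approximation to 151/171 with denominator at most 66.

Expand x = 151/171 as a continued fraction with the Euclidean algorithm:
  151 = 0*171 + 151, so a_0 = 0.
  171 = 1*151 + 20, so a_1 = 1.
  151 = 7*20 + 11, so a_2 = 7.
  20 = 1*11 + 9, so a_3 = 1.
  11 = 1*9 + 2, so a_4 = 1.
  9 = 4*2 + 1, so a_5 = 4.
  2 = 2*1 + 0, so a_6 = 2.
so x = [0; 1, 7, 1, 1, 4, 2].
Convergents (p_i = a_i*p_{i-1} + p_{i-2}, q_i = a_i*q_{i-1} + q_{i-2} with p_{-2}=0, p_{-1}=1, q_{-2}=1, q_{-1}=0), until the denominator exceeds 66:
  i=0: a_0=0, p_0 = 0*1 + 0 = 0, q_0 = 0*0 + 1 = 1.
  i=1: a_1=1, p_1 = 1*0 + 1 = 1, q_1 = 1*1 + 0 = 1.
  i=2: a_2=7, p_2 = 7*1 + 0 = 7, q_2 = 7*1 + 1 = 8.
  i=3: a_3=1, p_3 = 1*7 + 1 = 8, q_3 = 1*8 + 1 = 9.
  i=4: a_4=1, p_4 = 1*8 + 7 = 15, q_4 = 1*9 + 8 = 17.
  i=5: a_5=4, p_5 = 4*15 + 8 = 68, q_5 = 4*17 + 9 = 77.
q_5 = 77 > 66, so the last convergent with denominator <= 66 is p_4/q_4 = 15/17.
The closest fraction with denominator <= 66 is either p_4/q_4 or the intermediate fraction (k*p_4 + p_3)/(k*q_4 + q_3) with the largest k >= 1 whose denominator stays <= 66; these approach x as k grows, and every other convergent or intermediate fraction in range is farther away.
Largest k: floor((66 - q_3)/q_4) = floor((66 - 9)/17) = 3.
That gives (3*15 + 8)/(3*17 + 9) = 53/60.
Compare the errors: |x - 15/17| = |151*17 - 15*171|/(171*17) = 2/2907, and |x - 53/60| = |151*60 - 53*171|/(171*60) = 3/10260.
Cross-multiplying, 3*2907 = 8721 < 20520 = 2*10260, so 3/10260 is smaller: the intermediate fraction 53/60 is closer to x than 15/17.

53/60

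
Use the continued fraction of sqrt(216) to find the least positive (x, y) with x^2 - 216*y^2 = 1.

First expand sqrt(216) as a continued fraction. With x_i = (sqrt(216) + m_i)/d_i and (m_0, d_0) = (0, 1): a_0 = floor(sqrt(216)) = 14, since 14^2 = 196 <= 216 < 225 = 15^2.
Iterate m_{i+1} = d_i*a_i - m_i, d_{i+1} = (216 - m_{i+1}^2)/d_i, a_{i+1} = floor((a_0 + m_{i+1})/d_{i+1}):
  m_1 = 1*14 - 0 = 14, d_1 = (216 - 14^2)/1 = 20/1 = 20, a_1 = floor((14 + 14)/20) = 1.
  m_2 = 20*1 - 14 = 6, d_2 = (216 - 6^2)/20 = 180/20 = 9, a_2 = floor((14 + 6)/9) = 2.
  m_3 = 9*2 - 6 = 12, d_3 = (216 - 12^2)/9 = 72/9 = 8, a_3 = floor((14 + 12)/8) = 3.
  m_4 = 8*3 - 12 = 12, d_4 = (216 - 12^2)/8 = 72/8 = 9, a_4 = floor((14 + 12)/9) = 2.
  m_5 = 9*2 - 12 = 6, d_5 = (216 - 6^2)/9 = 180/9 = 20, a_5 = floor((14 + 6)/20) = 1.
  m_6 = 20*1 - 6 = 14, d_6 = (216 - 14^2)/20 = 20/20 = 1, a_6 = floor((14 + 14)/1) = 28.
  m_7 = 1*28 - 14 = 14, d_7 = (216 - 14^2)/1 = 20/1 = 20: (m_7, d_7) = (m_1, d_1) = (14, 20), so from here the quotients repeat a_1, ..., a_6; the period length is 6.
So sqrt(216) = [14; (1, 2, 3, 2, 1, 28)] with period length k = 6.
k is even, so the fundamental solution of x^2 - 216y^2 = 1 is (p_{k-1}, q_{k-1}) = (p_5, q_5); compute convergents through index 5.
Convergents (p_i = a_i*p_{i-1} + p_{i-2}, q_i = a_i*q_{i-1} + q_{i-2} with p_{-2}=0, p_{-1}=1, q_{-2}=1, q_{-1}=0):
  i=0: a_0=14, p_0 = 14*1 + 0 = 14, q_0 = 14*0 + 1 = 1.
  i=1: a_1=1, p_1 = 1*14 + 1 = 15, q_1 = 1*1 + 0 = 1.
  i=2: a_2=2, p_2 = 2*15 + 14 = 44, q_2 = 2*1 + 1 = 3.
  i=3: a_3=3, p_3 = 3*44 + 15 = 147, q_3 = 3*3 + 1 = 10.
  i=4: a_4=2, p_4 = 2*147 + 44 = 338, q_4 = 2*10 + 3 = 23.
  i=5: a_5=1, p_5 = 1*338 + 147 = 485, q_5 = 1*23 + 10 = 33.
Check: 485^2 - 216*33^2 = 235225 - 235224 = 1, so (x, y) = (485, 33) solves the equation, and by the theorem it is the least positive solution.

(x, y) = (485, 33)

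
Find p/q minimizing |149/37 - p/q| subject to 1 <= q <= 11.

Expand x = 149/37 as a continued fraction with the Euclidean algorithm:
  149 = 4*37 + 1, so a_0 = 4.
  37 = 37*1 + 0, so a_1 = 37.
so x = [4; 37].
Convergents (p_i = a_i*p_{i-1} + p_{i-2}, q_i = a_i*q_{i-1} + q_{i-2} with p_{-2}=0, p_{-1}=1, q_{-2}=1, q_{-1}=0), until the denominator exceeds 11:
  i=0: a_0=4, p_0 = 4*1 + 0 = 4, q_0 = 4*0 + 1 = 1.
  i=1: a_1=37, p_1 = 37*4 + 1 = 149, q_1 = 37*1 + 0 = 37.
q_1 = 37 > 11, so the last convergent with denominator <= 11 is p_0/q_0 = 4/1.
The closest fraction with denominator <= 11 is either p_0/q_0 or the intermediate fraction (k*p_0 + p_{-1})/(k*q_0 + q_{-1}) with the largest k >= 1 whose denominator stays <= 11; these approach x as k grows, and every other convergent or intermediate fraction in range is farther away.
Largest k: floor((11 - q_{-1})/q_0) = floor((11 - 0)/1) = 11 (using the seeds p_{-1} = 1, q_{-1} = 0).
That gives (11*4 + 1)/(11*1 + 0) = 45/11.
Compare the errors: |x - 4/1| = |149*1 - 4*37|/(37*1) = 1/37, and |x - 45/11| = |149*11 - 45*37|/(37*11) = 26/407.
Cross-multiplying, 1*407 = 407 < 962 = 26*37, so 1/37 is smaller: the convergent 4/1 is closer to x than 45/11.

4/1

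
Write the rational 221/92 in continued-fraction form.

Run the Euclidean algorithm on 221 and 92; the successive quotients are the partial quotients a_0, a_1, ... (each step inverts the fractional part left over by the previous one):
  221 = 2*92 + 37, so a_0 = 2.
  92 = 2*37 + 18, so a_1 = 2.
  37 = 2*18 + 1, so a_2 = 2.
  18 = 18*1 + 0, so a_3 = 18.
The remainder reaches 0 after 4 divisions, so the expansion has 4 partial quotients, read off in order.

[2; 2, 2, 18]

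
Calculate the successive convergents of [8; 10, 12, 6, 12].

8/1, 81/10, 980/121, 5961/736, 72512/8953

Using the convergent recurrence p_i = a_i*p_{i-1} + p_{i-2}, q_i = a_i*q_{i-1} + q_{i-2} with p_{-2}=0, p_{-1}=1, q_{-2}=1, q_{-1}=0:
  i=0: a_0=8, p_0 = 8*1 + 0 = 8, q_0 = 8*0 + 1 = 1.
  i=1: a_1=10, p_1 = 10*8 + 1 = 81, q_1 = 10*1 + 0 = 10.
  i=2: a_2=12, p_2 = 12*81 + 8 = 980, q_2 = 12*10 + 1 = 121.
  i=3: a_3=6, p_3 = 6*980 + 81 = 5961, q_3 = 6*121 + 10 = 736.
  i=4: a_4=12, p_4 = 12*5961 + 980 = 72512, q_4 = 12*736 + 121 = 8953.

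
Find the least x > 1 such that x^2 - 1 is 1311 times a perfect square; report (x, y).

First expand sqrt(1311) as a continued fraction. With x_i = (sqrt(1311) + m_i)/d_i and (m_0, d_0) = (0, 1): a_0 = floor(sqrt(1311)) = 36, since 36^2 = 1296 <= 1311 < 1369 = 37^2.
Iterate m_{i+1} = d_i*a_i - m_i, d_{i+1} = (1311 - m_{i+1}^2)/d_i, a_{i+1} = floor((a_0 + m_{i+1})/d_{i+1}):
  m_1 = 1*36 - 0 = 36, d_1 = (1311 - 36^2)/1 = 15/1 = 15, a_1 = floor((36 + 36)/15) = 4.
  m_2 = 15*4 - 36 = 24, d_2 = (1311 - 24^2)/15 = 735/15 = 49, a_2 = floor((36 + 24)/49) = 1.
  m_3 = 49*1 - 24 = 25, d_3 = (1311 - 25^2)/49 = 686/49 = 14, a_3 = floor((36 + 25)/14) = 4.
  m_4 = 14*4 - 25 = 31, d_4 = (1311 - 31^2)/14 = 350/14 = 25, a_4 = floor((36 + 31)/25) = 2.
  m_5 = 25*2 - 31 = 19, d_5 = (1311 - 19^2)/25 = 950/25 = 38, a_5 = floor((36 + 19)/38) = 1.
  m_6 = 38*1 - 19 = 19, d_6 = (1311 - 19^2)/38 = 950/38 = 25, a_6 = floor((36 + 19)/25) = 2.
  m_7 = 25*2 - 19 = 31, d_7 = (1311 - 31^2)/25 = 350/25 = 14, a_7 = floor((36 + 31)/14) = 4.
  m_8 = 14*4 - 31 = 25, d_8 = (1311 - 25^2)/14 = 686/14 = 49, a_8 = floor((36 + 25)/49) = 1.
  m_9 = 49*1 - 25 = 24, d_9 = (1311 - 24^2)/49 = 735/49 = 15, a_9 = floor((36 + 24)/15) = 4.
  m_10 = 15*4 - 24 = 36, d_10 = (1311 - 36^2)/15 = 15/15 = 1, a_10 = floor((36 + 36)/1) = 72.
  m_11 = 1*72 - 36 = 36, d_11 = (1311 - 36^2)/1 = 15/1 = 15: (m_11, d_11) = (m_1, d_1) = (36, 15), so from here the quotients repeat a_1, ..., a_10; the period length is 10.
So sqrt(1311) = [36; (4, 1, 4, 2, 1, 2, 4, 1, 4, 72)] with period length k = 10.
k is even, so the fundamental solution of x^2 - 1311y^2 = 1 is (p_{k-1}, q_{k-1}) = (p_9, q_9); compute convergents through index 9.
Convergents (p_i = a_i*p_{i-1} + p_{i-2}, q_i = a_i*q_{i-1} + q_{i-2} with p_{-2}=0, p_{-1}=1, q_{-2}=1, q_{-1}=0):
  i=0: a_0=36, p_0 = 36*1 + 0 = 36, q_0 = 36*0 + 1 = 1.
  i=1: a_1=4, p_1 = 4*36 + 1 = 145, q_1 = 4*1 + 0 = 4.
  i=2: a_2=1, p_2 = 1*145 + 36 = 181, q_2 = 1*4 + 1 = 5.
  i=3: a_3=4, p_3 = 4*181 + 145 = 869, q_3 = 4*5 + 4 = 24.
  i=4: a_4=2, p_4 = 2*869 + 181 = 1919, q_4 = 2*24 + 5 = 53.
  i=5: a_5=1, p_5 = 1*1919 + 869 = 2788, q_5 = 1*53 + 24 = 77.
  i=6: a_6=2, p_6 = 2*2788 + 1919 = 7495, q_6 = 2*77 + 53 = 207.
  i=7: a_7=4, p_7 = 4*7495 + 2788 = 32768, q_7 = 4*207 + 77 = 905.
  i=8: a_8=1, p_8 = 1*32768 + 7495 = 40263, q_8 = 1*905 + 207 = 1112.
  i=9: a_9=4, p_9 = 4*40263 + 32768 = 193820, q_9 = 4*1112 + 905 = 5353.
Check: 193820^2 - 1311*5353^2 = 37566192400 - 37566192399 = 1, so (x, y) = (193820, 5353) solves the equation, and by the theorem it is the least positive solution.

(x, y) = (193820, 5353)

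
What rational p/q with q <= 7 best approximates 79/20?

4/1

Expand x = 79/20 as a continued fraction with the Euclidean algorithm:
  79 = 3*20 + 19, so a_0 = 3.
  20 = 1*19 + 1, so a_1 = 1.
  19 = 19*1 + 0, so a_2 = 19.
so x = [3; 1, 19].
Convergents (p_i = a_i*p_{i-1} + p_{i-2}, q_i = a_i*q_{i-1} + q_{i-2} with p_{-2}=0, p_{-1}=1, q_{-2}=1, q_{-1}=0), until the denominator exceeds 7:
  i=0: a_0=3, p_0 = 3*1 + 0 = 3, q_0 = 3*0 + 1 = 1.
  i=1: a_1=1, p_1 = 1*3 + 1 = 4, q_1 = 1*1 + 0 = 1.
  i=2: a_2=19, p_2 = 19*4 + 3 = 79, q_2 = 19*1 + 1 = 20.
q_2 = 20 > 7, so the last convergent with denominator <= 7 is p_1/q_1 = 4/1.
The closest fraction with denominator <= 7 is either p_1/q_1 or the intermediate fraction (k*p_1 + p_0)/(k*q_1 + q_0) with the largest k >= 1 whose denominator stays <= 7; these approach x as k grows, and every other convergent or intermediate fraction in range is farther away.
Largest k: floor((7 - q_0)/q_1) = floor((7 - 1)/1) = 6.
That gives (6*4 + 3)/(6*1 + 1) = 27/7.
Compare the errors: |x - 4/1| = |79*1 - 4*20|/(20*1) = 1/20, and |x - 27/7| = |79*7 - 27*20|/(20*7) = 13/140.
Cross-multiplying, 1*140 = 140 < 260 = 13*20, so 1/20 is smaller: the convergent 4/1 is closer to x than 27/7.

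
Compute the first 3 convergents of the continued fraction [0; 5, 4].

Using the convergent recurrence p_i = a_i*p_{i-1} + p_{i-2}, q_i = a_i*q_{i-1} + q_{i-2} with p_{-2}=0, p_{-1}=1, q_{-2}=1, q_{-1}=0:
  i=0: a_0=0, p_0 = 0*1 + 0 = 0, q_0 = 0*0 + 1 = 1.
  i=1: a_1=5, p_1 = 5*0 + 1 = 1, q_1 = 5*1 + 0 = 5.
  i=2: a_2=4, p_2 = 4*1 + 0 = 4, q_2 = 4*5 + 1 = 21.

0/1, 1/5, 4/21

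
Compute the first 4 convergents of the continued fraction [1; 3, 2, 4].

1/1, 4/3, 9/7, 40/31

Using the convergent recurrence p_i = a_i*p_{i-1} + p_{i-2}, q_i = a_i*q_{i-1} + q_{i-2} with p_{-2}=0, p_{-1}=1, q_{-2}=1, q_{-1}=0:
  i=0: a_0=1, p_0 = 1*1 + 0 = 1, q_0 = 1*0 + 1 = 1.
  i=1: a_1=3, p_1 = 3*1 + 1 = 4, q_1 = 3*1 + 0 = 3.
  i=2: a_2=2, p_2 = 2*4 + 1 = 9, q_2 = 2*3 + 1 = 7.
  i=3: a_3=4, p_3 = 4*9 + 4 = 40, q_3 = 4*7 + 3 = 31.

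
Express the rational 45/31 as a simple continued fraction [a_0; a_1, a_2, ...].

Run the Euclidean algorithm on 45 and 31; the successive quotients are the partial quotients a_0, a_1, ... (each step inverts the fractional part left over by the previous one):
  45 = 1*31 + 14, so a_0 = 1.
  31 = 2*14 + 3, so a_1 = 2.
  14 = 4*3 + 2, so a_2 = 4.
  3 = 1*2 + 1, so a_3 = 1.
  2 = 2*1 + 0, so a_4 = 2.
The remainder reaches 0 after 5 divisions, so the expansion has 5 partial quotients, read off in order.

[1; 2, 4, 1, 2]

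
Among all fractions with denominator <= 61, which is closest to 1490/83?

Expand x = 1490/83 as a continued fraction with the Euclidean algorithm:
  1490 = 17*83 + 79, so a_0 = 17.
  83 = 1*79 + 4, so a_1 = 1.
  79 = 19*4 + 3, so a_2 = 19.
  4 = 1*3 + 1, so a_3 = 1.
  3 = 3*1 + 0, so a_4 = 3.
so x = [17; 1, 19, 1, 3].
Convergents (p_i = a_i*p_{i-1} + p_{i-2}, q_i = a_i*q_{i-1} + q_{i-2} with p_{-2}=0, p_{-1}=1, q_{-2}=1, q_{-1}=0), until the denominator exceeds 61:
  i=0: a_0=17, p_0 = 17*1 + 0 = 17, q_0 = 17*0 + 1 = 1.
  i=1: a_1=1, p_1 = 1*17 + 1 = 18, q_1 = 1*1 + 0 = 1.
  i=2: a_2=19, p_2 = 19*18 + 17 = 359, q_2 = 19*1 + 1 = 20.
  i=3: a_3=1, p_3 = 1*359 + 18 = 377, q_3 = 1*20 + 1 = 21.
  i=4: a_4=3, p_4 = 3*377 + 359 = 1490, q_4 = 3*21 + 20 = 83.
q_4 = 83 > 61, so the last convergent with denominator <= 61 is p_3/q_3 = 377/21.
The closest fraction with denominator <= 61 is either p_3/q_3 or the intermediate fraction (k*p_3 + p_2)/(k*q_3 + q_2) with the largest k >= 1 whose denominator stays <= 61; these approach x as k grows, and every other convergent or intermediate fraction in range is farther away.
Largest k: floor((61 - q_2)/q_3) = floor((61 - 20)/21) = 1.
That gives (1*377 + 359)/(1*21 + 20) = 736/41.
Compare the errors: |x - 377/21| = |1490*21 - 377*83|/(83*21) = 1/1743, and |x - 736/41| = |1490*41 - 736*83|/(83*41) = 2/3403.
Cross-multiplying, 1*3403 = 3403 < 3486 = 2*1743, so 1/1743 is smaller: the convergent 377/21 is closer to x than 736/41.

377/21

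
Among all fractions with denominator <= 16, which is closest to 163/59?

Expand x = 163/59 as a continued fraction with the Euclidean algorithm:
  163 = 2*59 + 45, so a_0 = 2.
  59 = 1*45 + 14, so a_1 = 1.
  45 = 3*14 + 3, so a_2 = 3.
  14 = 4*3 + 2, so a_3 = 4.
  3 = 1*2 + 1, so a_4 = 1.
  2 = 2*1 + 0, so a_5 = 2.
so x = [2; 1, 3, 4, 1, 2].
Convergents (p_i = a_i*p_{i-1} + p_{i-2}, q_i = a_i*q_{i-1} + q_{i-2} with p_{-2}=0, p_{-1}=1, q_{-2}=1, q_{-1}=0), until the denominator exceeds 16:
  i=0: a_0=2, p_0 = 2*1 + 0 = 2, q_0 = 2*0 + 1 = 1.
  i=1: a_1=1, p_1 = 1*2 + 1 = 3, q_1 = 1*1 + 0 = 1.
  i=2: a_2=3, p_2 = 3*3 + 2 = 11, q_2 = 3*1 + 1 = 4.
  i=3: a_3=4, p_3 = 4*11 + 3 = 47, q_3 = 4*4 + 1 = 17.
q_3 = 17 > 16, so the last convergent with denominator <= 16 is p_2/q_2 = 11/4.
The closest fraction with denominator <= 16 is either p_2/q_2 or the intermediate fraction (k*p_2 + p_1)/(k*q_2 + q_1) with the largest k >= 1 whose denominator stays <= 16; these approach x as k grows, and every other convergent or intermediate fraction in range is farther away.
Largest k: floor((16 - q_1)/q_2) = floor((16 - 1)/4) = 3.
That gives (3*11 + 3)/(3*4 + 1) = 36/13.
Compare the errors: |x - 11/4| = |163*4 - 11*59|/(59*4) = 3/236, and |x - 36/13| = |163*13 - 36*59|/(59*13) = 5/767.
Cross-multiplying, 5*236 = 1180 < 2301 = 3*767, so 5/767 is smaller: the intermediate fraction 36/13 is closer to x than 11/4.

36/13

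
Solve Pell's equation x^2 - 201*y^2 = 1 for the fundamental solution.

First expand sqrt(201) as a continued fraction. With x_i = (sqrt(201) + m_i)/d_i and (m_0, d_0) = (0, 1): a_0 = floor(sqrt(201)) = 14, since 14^2 = 196 <= 201 < 225 = 15^2.
Iterate m_{i+1} = d_i*a_i - m_i, d_{i+1} = (201 - m_{i+1}^2)/d_i, a_{i+1} = floor((a_0 + m_{i+1})/d_{i+1}):
  m_1 = 1*14 - 0 = 14, d_1 = (201 - 14^2)/1 = 5/1 = 5, a_1 = floor((14 + 14)/5) = 5.
  m_2 = 5*5 - 14 = 11, d_2 = (201 - 11^2)/5 = 80/5 = 16, a_2 = floor((14 + 11)/16) = 1.
  m_3 = 16*1 - 11 = 5, d_3 = (201 - 5^2)/16 = 176/16 = 11, a_3 = floor((14 + 5)/11) = 1.
  m_4 = 11*1 - 5 = 6, d_4 = (201 - 6^2)/11 = 165/11 = 15, a_4 = floor((14 + 6)/15) = 1.
  m_5 = 15*1 - 6 = 9, d_5 = (201 - 9^2)/15 = 120/15 = 8, a_5 = floor((14 + 9)/8) = 2.
  m_6 = 8*2 - 9 = 7, d_6 = (201 - 7^2)/8 = 152/8 = 19, a_6 = floor((14 + 7)/19) = 1.
  m_7 = 19*1 - 7 = 12, d_7 = (201 - 12^2)/19 = 57/19 = 3, a_7 = floor((14 + 12)/3) = 8.
  m_8 = 3*8 - 12 = 12, d_8 = (201 - 12^2)/3 = 57/3 = 19, a_8 = floor((14 + 12)/19) = 1.
  m_9 = 19*1 - 12 = 7, d_9 = (201 - 7^2)/19 = 152/19 = 8, a_9 = floor((14 + 7)/8) = 2.
  m_10 = 8*2 - 7 = 9, d_10 = (201 - 9^2)/8 = 120/8 = 15, a_10 = floor((14 + 9)/15) = 1.
  m_11 = 15*1 - 9 = 6, d_11 = (201 - 6^2)/15 = 165/15 = 11, a_11 = floor((14 + 6)/11) = 1.
  m_12 = 11*1 - 6 = 5, d_12 = (201 - 5^2)/11 = 176/11 = 16, a_12 = floor((14 + 5)/16) = 1.
  m_13 = 16*1 - 5 = 11, d_13 = (201 - 11^2)/16 = 80/16 = 5, a_13 = floor((14 + 11)/5) = 5.
  m_14 = 5*5 - 11 = 14, d_14 = (201 - 14^2)/5 = 5/5 = 1, a_14 = floor((14 + 14)/1) = 28.
  m_15 = 1*28 - 14 = 14, d_15 = (201 - 14^2)/1 = 5/1 = 5: (m_15, d_15) = (m_1, d_1) = (14, 5), so from here the quotients repeat a_1, ..., a_14; the period length is 14.
So sqrt(201) = [14; (5, 1, 1, 1, 2, 1, 8, 1, 2, 1, 1, 1, 5, 28)] with period length k = 14.
k is even, so the fundamental solution of x^2 - 201y^2 = 1 is (p_{k-1}, q_{k-1}) = (p_13, q_13); compute convergents through index 13.
Convergents (p_i = a_i*p_{i-1} + p_{i-2}, q_i = a_i*q_{i-1} + q_{i-2} with p_{-2}=0, p_{-1}=1, q_{-2}=1, q_{-1}=0):
  i=0: a_0=14, p_0 = 14*1 + 0 = 14, q_0 = 14*0 + 1 = 1.
  i=1: a_1=5, p_1 = 5*14 + 1 = 71, q_1 = 5*1 + 0 = 5.
  i=2: a_2=1, p_2 = 1*71 + 14 = 85, q_2 = 1*5 + 1 = 6.
  i=3: a_3=1, p_3 = 1*85 + 71 = 156, q_3 = 1*6 + 5 = 11.
  i=4: a_4=1, p_4 = 1*156 + 85 = 241, q_4 = 1*11 + 6 = 17.
  i=5: a_5=2, p_5 = 2*241 + 156 = 638, q_5 = 2*17 + 11 = 45.
  i=6: a_6=1, p_6 = 1*638 + 241 = 879, q_6 = 1*45 + 17 = 62.
  i=7: a_7=8, p_7 = 8*879 + 638 = 7670, q_7 = 8*62 + 45 = 541.
  i=8: a_8=1, p_8 = 1*7670 + 879 = 8549, q_8 = 1*541 + 62 = 603.
  i=9: a_9=2, p_9 = 2*8549 + 7670 = 24768, q_9 = 2*603 + 541 = 1747.
  i=10: a_10=1, p_10 = 1*24768 + 8549 = 33317, q_10 = 1*1747 + 603 = 2350.
  i=11: a_11=1, p_11 = 1*33317 + 24768 = 58085, q_11 = 1*2350 + 1747 = 4097.
  i=12: a_12=1, p_12 = 1*58085 + 33317 = 91402, q_12 = 1*4097 + 2350 = 6447.
  i=13: a_13=5, p_13 = 5*91402 + 58085 = 515095, q_13 = 5*6447 + 4097 = 36332.
Check: 515095^2 - 201*36332^2 = 265322859025 - 265322859024 = 1, so (x, y) = (515095, 36332) solves the equation, and by the theorem it is the least positive solution.

(x, y) = (515095, 36332)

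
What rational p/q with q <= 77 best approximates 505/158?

163/51

Expand x = 505/158 as a continued fraction with the Euclidean algorithm:
  505 = 3*158 + 31, so a_0 = 3.
  158 = 5*31 + 3, so a_1 = 5.
  31 = 10*3 + 1, so a_2 = 10.
  3 = 3*1 + 0, so a_3 = 3.
so x = [3; 5, 10, 3].
Convergents (p_i = a_i*p_{i-1} + p_{i-2}, q_i = a_i*q_{i-1} + q_{i-2} with p_{-2}=0, p_{-1}=1, q_{-2}=1, q_{-1}=0), until the denominator exceeds 77:
  i=0: a_0=3, p_0 = 3*1 + 0 = 3, q_0 = 3*0 + 1 = 1.
  i=1: a_1=5, p_1 = 5*3 + 1 = 16, q_1 = 5*1 + 0 = 5.
  i=2: a_2=10, p_2 = 10*16 + 3 = 163, q_2 = 10*5 + 1 = 51.
  i=3: a_3=3, p_3 = 3*163 + 16 = 505, q_3 = 3*51 + 5 = 158.
q_3 = 158 > 77, so the last convergent with denominator <= 77 is p_2/q_2 = 163/51.
The closest fraction with denominator <= 77 is either p_2/q_2 or the intermediate fraction (k*p_2 + p_1)/(k*q_2 + q_1) with the largest k >= 1 whose denominator stays <= 77; these approach x as k grows, and every other convergent or intermediate fraction in range is farther away.
Largest k: floor((77 - q_1)/q_2) = floor((77 - 5)/51) = 1.
That gives (1*163 + 16)/(1*51 + 5) = 179/56.
Compare the errors: |x - 163/51| = |505*51 - 163*158|/(158*51) = 1/8058, and |x - 179/56| = |505*56 - 179*158|/(158*56) = 2/8848.
Cross-multiplying, 1*8848 = 8848 < 16116 = 2*8058, so 1/8058 is smaller: the convergent 163/51 is closer to x than 179/56.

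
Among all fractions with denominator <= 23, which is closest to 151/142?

Expand x = 151/142 as a continued fraction with the Euclidean algorithm:
  151 = 1*142 + 9, so a_0 = 1.
  142 = 15*9 + 7, so a_1 = 15.
  9 = 1*7 + 2, so a_2 = 1.
  7 = 3*2 + 1, so a_3 = 3.
  2 = 2*1 + 0, so a_4 = 2.
so x = [1; 15, 1, 3, 2].
Convergents (p_i = a_i*p_{i-1} + p_{i-2}, q_i = a_i*q_{i-1} + q_{i-2} with p_{-2}=0, p_{-1}=1, q_{-2}=1, q_{-1}=0), until the denominator exceeds 23:
  i=0: a_0=1, p_0 = 1*1 + 0 = 1, q_0 = 1*0 + 1 = 1.
  i=1: a_1=15, p_1 = 15*1 + 1 = 16, q_1 = 15*1 + 0 = 15.
  i=2: a_2=1, p_2 = 1*16 + 1 = 17, q_2 = 1*15 + 1 = 16.
  i=3: a_3=3, p_3 = 3*17 + 16 = 67, q_3 = 3*16 + 15 = 63.
q_3 = 63 > 23, so the last convergent with denominator <= 23 is p_2/q_2 = 17/16.
The closest fraction with denominator <= 23 is either p_2/q_2 or the intermediate fraction (k*p_2 + p_1)/(k*q_2 + q_1) with the largest k >= 1 whose denominator stays <= 23; these approach x as k grows, and every other convergent or intermediate fraction in range is farther away.
Largest k: floor((23 - q_1)/q_2) = floor((23 - 15)/16) = 0.
Since k = 0, no intermediate fraction beyond p_2/q_2 has denominator <= 23, so the convergent 17/16 is the closest (its error is |151*16 - 17*142|/(142*16) = 2/2272).

17/16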